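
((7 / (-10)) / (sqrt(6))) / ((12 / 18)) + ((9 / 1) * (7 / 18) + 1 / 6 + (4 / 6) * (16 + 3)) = 49 / 3 - 7 * sqrt(6) / 40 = 15.90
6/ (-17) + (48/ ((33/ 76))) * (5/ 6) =51482/ 561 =91.77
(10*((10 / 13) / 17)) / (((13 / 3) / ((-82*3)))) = -73800 / 2873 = -25.69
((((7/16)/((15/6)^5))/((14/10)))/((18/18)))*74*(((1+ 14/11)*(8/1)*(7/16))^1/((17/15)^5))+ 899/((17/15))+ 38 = 12998322011/15618427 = 832.24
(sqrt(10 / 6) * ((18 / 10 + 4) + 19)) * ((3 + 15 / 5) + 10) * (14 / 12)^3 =85064 * sqrt(15) / 405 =813.46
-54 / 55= -0.98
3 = 3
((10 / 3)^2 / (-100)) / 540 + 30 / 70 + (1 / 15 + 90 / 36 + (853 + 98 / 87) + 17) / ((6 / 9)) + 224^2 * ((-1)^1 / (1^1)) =-4820926325 / 98658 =-48865.03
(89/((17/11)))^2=958441/289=3316.40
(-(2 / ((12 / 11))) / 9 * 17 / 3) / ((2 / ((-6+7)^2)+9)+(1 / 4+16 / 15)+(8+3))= -1870 / 37773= -0.05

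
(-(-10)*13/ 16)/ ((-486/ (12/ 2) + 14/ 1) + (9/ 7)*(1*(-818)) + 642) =-455/ 26696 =-0.02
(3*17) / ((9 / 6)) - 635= -601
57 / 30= 19 / 10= 1.90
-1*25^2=-625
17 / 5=3.40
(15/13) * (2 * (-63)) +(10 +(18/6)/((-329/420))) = -85060/611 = -139.21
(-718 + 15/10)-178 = -1789/2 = -894.50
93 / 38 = 2.45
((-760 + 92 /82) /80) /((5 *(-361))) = 15557 /2960200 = 0.01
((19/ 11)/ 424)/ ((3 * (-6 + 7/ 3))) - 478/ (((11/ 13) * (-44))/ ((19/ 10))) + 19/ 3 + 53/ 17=442770193/ 13082520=33.84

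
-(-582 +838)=-256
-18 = -18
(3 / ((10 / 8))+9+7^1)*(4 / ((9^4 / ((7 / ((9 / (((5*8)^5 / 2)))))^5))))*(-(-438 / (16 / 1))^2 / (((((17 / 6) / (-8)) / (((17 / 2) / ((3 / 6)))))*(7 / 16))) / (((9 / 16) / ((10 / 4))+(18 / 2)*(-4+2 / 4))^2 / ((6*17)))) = 72098194730761899612097740800000000000000000000000000 / 7485351267969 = 9631905324107027421487878000000000000000.00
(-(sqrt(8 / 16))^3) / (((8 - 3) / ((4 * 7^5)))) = -16807 * sqrt(2) / 5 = -4753.74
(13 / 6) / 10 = 13 / 60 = 0.22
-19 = -19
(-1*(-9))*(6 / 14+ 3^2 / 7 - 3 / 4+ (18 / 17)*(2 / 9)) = 5139 / 476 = 10.80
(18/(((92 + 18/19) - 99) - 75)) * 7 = -171/110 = -1.55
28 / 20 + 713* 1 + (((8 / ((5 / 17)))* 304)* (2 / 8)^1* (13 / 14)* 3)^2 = 40624083844 / 1225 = 33162517.42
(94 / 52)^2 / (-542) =-2209 / 366392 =-0.01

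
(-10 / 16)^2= 25 / 64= 0.39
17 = 17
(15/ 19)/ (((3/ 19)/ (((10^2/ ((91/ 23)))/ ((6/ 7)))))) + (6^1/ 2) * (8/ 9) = 5854/ 39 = 150.10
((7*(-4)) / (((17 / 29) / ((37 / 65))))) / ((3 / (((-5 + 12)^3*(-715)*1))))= 113356012 / 51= 2222666.90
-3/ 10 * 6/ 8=-0.22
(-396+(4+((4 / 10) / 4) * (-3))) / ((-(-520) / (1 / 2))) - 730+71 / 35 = -53023781 / 72800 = -728.35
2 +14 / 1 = 16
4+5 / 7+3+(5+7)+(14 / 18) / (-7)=1235 / 63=19.60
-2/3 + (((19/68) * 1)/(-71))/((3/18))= -4999/7242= -0.69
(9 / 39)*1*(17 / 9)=17 / 39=0.44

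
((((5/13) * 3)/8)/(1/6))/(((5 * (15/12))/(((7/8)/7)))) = 9/520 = 0.02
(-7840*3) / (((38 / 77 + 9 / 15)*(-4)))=2263800 / 421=5377.20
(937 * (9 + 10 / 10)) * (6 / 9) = 6246.67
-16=-16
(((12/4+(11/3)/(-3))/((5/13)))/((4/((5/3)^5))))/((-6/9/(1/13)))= -1250/729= -1.71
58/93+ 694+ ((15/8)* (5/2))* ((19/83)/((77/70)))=695.60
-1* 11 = -11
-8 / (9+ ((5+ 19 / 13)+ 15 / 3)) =-52 / 133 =-0.39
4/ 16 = 1/ 4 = 0.25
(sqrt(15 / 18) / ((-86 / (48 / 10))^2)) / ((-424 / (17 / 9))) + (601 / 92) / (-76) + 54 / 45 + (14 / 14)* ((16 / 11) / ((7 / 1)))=3558279 / 2691920- 17* sqrt(30) / 7349775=1.32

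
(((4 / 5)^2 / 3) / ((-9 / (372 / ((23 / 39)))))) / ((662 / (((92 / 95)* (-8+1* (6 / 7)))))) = 103168 / 660345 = 0.16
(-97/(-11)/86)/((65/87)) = 8439/61490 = 0.14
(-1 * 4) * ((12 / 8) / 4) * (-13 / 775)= 39 / 1550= 0.03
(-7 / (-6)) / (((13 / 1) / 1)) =7 / 78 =0.09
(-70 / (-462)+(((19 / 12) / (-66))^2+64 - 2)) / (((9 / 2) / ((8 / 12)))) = 38985769 / 4234032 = 9.21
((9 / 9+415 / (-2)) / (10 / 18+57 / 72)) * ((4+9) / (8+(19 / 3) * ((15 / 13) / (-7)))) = -5862948 / 20467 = -286.46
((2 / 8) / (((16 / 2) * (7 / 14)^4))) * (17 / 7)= 17 / 14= 1.21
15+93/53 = 888/53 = 16.75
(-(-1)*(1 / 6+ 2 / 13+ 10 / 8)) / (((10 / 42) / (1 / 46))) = 343 / 2392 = 0.14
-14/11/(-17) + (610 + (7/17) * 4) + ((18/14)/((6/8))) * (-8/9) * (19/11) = 2391896/3927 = 609.09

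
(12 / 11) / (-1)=-1.09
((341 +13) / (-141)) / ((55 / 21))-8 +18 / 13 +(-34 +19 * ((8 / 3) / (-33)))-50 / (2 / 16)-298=-224144816 / 302445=-741.11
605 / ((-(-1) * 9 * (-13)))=-5.17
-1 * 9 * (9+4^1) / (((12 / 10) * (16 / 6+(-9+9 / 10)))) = 2925 / 163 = 17.94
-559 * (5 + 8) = -7267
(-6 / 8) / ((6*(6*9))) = -1 / 432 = -0.00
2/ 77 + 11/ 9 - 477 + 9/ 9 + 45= -297818/ 693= -429.75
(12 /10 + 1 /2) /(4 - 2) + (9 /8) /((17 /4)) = 379 /340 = 1.11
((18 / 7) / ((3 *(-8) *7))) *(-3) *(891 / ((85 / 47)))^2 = 15783148161 / 1416100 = 11145.50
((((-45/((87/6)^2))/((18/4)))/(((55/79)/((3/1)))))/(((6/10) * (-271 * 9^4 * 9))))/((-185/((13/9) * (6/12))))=-4108/49296348648657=-0.00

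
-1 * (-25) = 25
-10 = -10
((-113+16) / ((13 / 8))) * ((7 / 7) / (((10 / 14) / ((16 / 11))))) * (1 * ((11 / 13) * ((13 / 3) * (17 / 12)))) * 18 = -738752 / 65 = -11365.42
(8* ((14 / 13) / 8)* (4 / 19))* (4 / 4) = 56 / 247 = 0.23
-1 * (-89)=89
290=290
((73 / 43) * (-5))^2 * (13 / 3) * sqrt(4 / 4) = 1731925 / 5547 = 312.23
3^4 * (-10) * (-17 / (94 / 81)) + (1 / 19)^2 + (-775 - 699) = 176314974 / 16967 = 10391.64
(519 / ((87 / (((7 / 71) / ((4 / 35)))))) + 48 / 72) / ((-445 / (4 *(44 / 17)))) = -6319588 / 46729005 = -0.14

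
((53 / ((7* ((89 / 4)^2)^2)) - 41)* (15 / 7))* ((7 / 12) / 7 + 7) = -7652979079575 / 12297479236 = -622.32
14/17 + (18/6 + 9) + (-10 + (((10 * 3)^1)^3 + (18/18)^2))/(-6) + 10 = -152173/34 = -4475.68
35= 35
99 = 99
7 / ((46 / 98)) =343 / 23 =14.91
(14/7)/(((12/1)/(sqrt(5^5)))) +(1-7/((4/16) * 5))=4.72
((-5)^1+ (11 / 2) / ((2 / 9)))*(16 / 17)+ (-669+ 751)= 1710 / 17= 100.59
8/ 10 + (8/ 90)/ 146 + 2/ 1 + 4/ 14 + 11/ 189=43385/ 13797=3.14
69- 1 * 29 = 40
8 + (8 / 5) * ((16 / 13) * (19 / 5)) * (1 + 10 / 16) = 20.16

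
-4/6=-2/3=-0.67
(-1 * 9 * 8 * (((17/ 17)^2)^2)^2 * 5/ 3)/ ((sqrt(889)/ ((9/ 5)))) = -216 * sqrt(889)/ 889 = -7.24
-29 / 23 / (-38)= 29 / 874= 0.03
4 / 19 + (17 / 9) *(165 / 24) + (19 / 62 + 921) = 39630407 / 42408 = 934.50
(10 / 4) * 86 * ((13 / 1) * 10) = 27950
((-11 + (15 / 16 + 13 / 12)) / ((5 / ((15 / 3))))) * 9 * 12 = -3879 / 4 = -969.75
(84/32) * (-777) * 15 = -244755/8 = -30594.38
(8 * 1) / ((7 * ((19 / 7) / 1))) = 8 / 19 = 0.42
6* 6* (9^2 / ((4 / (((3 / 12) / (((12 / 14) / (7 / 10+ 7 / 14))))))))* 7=35721 / 20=1786.05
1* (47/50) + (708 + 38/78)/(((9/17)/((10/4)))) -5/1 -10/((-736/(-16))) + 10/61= 41138544208/12311325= 3341.52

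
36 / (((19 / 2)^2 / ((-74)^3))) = -58352256 / 361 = -161640.60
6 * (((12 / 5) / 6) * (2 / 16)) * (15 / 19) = 9 / 38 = 0.24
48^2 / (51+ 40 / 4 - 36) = 2304 / 25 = 92.16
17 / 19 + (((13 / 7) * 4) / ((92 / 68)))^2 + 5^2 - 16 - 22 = 18.04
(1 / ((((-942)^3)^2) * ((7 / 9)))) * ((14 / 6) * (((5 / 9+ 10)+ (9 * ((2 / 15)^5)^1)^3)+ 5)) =2335968017586317 / 34975628570114156289550781250000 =0.00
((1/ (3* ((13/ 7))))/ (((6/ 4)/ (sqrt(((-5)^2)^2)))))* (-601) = -1797.86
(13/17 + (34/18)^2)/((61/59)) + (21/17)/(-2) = 600227/167994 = 3.57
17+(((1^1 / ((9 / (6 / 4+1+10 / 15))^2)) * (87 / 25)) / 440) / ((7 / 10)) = 127245269 / 7484400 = 17.00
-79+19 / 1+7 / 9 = -533 / 9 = -59.22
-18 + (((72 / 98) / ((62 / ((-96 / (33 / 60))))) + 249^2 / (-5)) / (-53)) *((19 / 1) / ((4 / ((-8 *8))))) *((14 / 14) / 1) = -5944689522 / 83545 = -71155.54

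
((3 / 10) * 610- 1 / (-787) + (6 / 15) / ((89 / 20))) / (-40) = -6412127 / 1400860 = -4.58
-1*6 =-6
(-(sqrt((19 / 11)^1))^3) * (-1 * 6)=114 * sqrt(209) / 121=13.62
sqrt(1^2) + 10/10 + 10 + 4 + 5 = 21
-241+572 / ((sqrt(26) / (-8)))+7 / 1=-176 * sqrt(26) - 234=-1131.43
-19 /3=-6.33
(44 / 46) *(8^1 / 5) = 176 / 115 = 1.53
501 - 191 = 310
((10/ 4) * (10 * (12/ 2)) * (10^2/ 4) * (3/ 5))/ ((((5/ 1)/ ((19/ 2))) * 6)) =1425/ 2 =712.50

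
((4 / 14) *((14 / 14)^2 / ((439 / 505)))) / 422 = 505 / 648403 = 0.00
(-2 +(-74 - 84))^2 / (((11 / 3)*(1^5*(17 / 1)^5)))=76800 / 15618427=0.00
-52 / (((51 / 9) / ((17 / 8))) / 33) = -643.50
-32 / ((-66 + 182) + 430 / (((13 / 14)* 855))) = -2223 / 8096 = -0.27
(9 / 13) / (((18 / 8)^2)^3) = 4096 / 767637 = 0.01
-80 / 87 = -0.92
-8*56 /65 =-448 /65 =-6.89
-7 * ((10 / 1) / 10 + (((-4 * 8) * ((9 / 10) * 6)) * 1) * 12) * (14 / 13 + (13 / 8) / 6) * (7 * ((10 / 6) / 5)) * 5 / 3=427048867 / 5616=76041.46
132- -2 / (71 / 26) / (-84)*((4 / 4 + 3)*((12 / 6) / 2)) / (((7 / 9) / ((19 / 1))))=456264 / 3479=131.15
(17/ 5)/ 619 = 17/ 3095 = 0.01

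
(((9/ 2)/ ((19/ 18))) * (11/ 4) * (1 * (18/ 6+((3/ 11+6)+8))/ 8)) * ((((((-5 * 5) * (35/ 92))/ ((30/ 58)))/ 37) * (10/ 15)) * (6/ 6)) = -228375/ 27232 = -8.39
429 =429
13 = 13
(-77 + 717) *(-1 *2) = -1280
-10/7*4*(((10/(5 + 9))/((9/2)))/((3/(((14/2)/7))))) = -400/1323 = -0.30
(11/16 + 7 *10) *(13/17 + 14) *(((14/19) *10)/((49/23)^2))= 750865245/443156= 1694.36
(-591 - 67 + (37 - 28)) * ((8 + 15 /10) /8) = -12331 /16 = -770.69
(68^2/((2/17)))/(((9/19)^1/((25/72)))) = 2333675/81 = 28810.80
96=96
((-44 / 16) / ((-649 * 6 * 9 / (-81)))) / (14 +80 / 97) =-291 / 678736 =-0.00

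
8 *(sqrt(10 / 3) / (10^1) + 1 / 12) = 2 / 3 + 4 *sqrt(30) / 15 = 2.13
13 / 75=0.17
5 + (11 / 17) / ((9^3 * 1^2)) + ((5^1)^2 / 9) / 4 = 282329 / 49572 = 5.70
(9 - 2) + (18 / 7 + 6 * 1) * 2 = 24.14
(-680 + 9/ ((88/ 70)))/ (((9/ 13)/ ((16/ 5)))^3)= -13320639488/ 200475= -66445.39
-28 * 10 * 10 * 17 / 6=-23800 / 3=-7933.33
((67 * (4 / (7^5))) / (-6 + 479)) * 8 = 2144 / 7949711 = 0.00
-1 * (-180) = 180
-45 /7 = -6.43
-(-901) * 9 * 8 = 64872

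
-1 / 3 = -0.33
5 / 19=0.26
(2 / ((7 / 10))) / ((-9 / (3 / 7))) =-20 / 147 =-0.14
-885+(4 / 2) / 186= -82304 / 93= -884.99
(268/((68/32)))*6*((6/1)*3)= 13620.71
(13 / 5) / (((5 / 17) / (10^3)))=8840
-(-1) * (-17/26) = -17/26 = -0.65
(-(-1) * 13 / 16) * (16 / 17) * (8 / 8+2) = 39 / 17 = 2.29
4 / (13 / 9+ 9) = 18 / 47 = 0.38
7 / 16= 0.44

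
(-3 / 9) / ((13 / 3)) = -1 / 13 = -0.08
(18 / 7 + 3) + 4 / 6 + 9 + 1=341 / 21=16.24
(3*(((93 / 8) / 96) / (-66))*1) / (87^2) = -31 / 42628608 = -0.00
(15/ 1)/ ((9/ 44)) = 220/ 3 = 73.33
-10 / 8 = -5 / 4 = -1.25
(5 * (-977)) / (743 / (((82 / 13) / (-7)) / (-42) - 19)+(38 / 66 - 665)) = 5846582940 / 842067977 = 6.94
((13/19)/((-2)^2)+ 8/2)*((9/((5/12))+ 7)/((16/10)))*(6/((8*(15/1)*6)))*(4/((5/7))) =317317/91200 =3.48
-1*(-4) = 4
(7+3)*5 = 50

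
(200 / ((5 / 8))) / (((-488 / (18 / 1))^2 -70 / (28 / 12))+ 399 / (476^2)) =167795712 / 369682325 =0.45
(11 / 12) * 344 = 946 / 3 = 315.33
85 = 85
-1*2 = -2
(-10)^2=100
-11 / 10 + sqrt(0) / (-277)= -11 / 10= -1.10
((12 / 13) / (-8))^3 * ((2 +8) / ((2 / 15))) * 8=-2025 / 2197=-0.92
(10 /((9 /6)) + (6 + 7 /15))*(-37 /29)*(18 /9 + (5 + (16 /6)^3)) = -5109589 /11745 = -435.04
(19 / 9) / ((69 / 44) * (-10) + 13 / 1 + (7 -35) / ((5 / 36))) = -2090 / 202239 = -0.01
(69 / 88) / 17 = 69 / 1496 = 0.05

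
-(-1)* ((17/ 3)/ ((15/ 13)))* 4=884/ 45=19.64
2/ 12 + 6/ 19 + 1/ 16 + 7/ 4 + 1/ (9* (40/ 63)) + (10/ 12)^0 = 15823/ 4560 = 3.47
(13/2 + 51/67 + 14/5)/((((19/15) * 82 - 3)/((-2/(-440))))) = 20223/44603240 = 0.00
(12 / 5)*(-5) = -12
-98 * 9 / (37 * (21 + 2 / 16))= -7056 / 6253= -1.13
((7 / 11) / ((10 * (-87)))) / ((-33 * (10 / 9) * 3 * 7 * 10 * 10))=1 / 105270000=0.00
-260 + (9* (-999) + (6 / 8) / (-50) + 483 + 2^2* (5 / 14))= -12273221 / 1400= -8766.59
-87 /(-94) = 87 /94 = 0.93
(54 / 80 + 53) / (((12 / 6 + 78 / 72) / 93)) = 599013 / 370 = 1618.95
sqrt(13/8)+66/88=3/4+sqrt(26)/4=2.02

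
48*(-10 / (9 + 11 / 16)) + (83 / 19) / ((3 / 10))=-61822 / 1767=-34.99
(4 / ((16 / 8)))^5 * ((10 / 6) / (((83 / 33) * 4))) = 440 / 83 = 5.30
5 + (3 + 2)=10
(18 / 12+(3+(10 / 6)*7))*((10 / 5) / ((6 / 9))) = 97 / 2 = 48.50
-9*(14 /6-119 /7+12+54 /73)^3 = 75151448 /1167051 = 64.39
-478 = -478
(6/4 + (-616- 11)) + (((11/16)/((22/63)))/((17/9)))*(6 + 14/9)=-4941/8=-617.62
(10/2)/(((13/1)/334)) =128.46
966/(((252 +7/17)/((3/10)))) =3519/3065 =1.15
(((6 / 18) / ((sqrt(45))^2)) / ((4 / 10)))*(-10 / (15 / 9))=-1 / 9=-0.11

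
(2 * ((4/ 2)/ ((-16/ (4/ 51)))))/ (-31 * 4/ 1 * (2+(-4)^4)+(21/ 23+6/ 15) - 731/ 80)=1840/ 3002863527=0.00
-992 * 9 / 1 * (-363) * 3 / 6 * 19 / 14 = 15394104 / 7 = 2199157.71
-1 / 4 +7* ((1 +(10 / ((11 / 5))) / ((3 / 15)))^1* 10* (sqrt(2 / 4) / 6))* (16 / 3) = -1 / 4 +8120* sqrt(2) / 11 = 1043.70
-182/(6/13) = -1183/3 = -394.33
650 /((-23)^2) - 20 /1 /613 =387870 /324277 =1.20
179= 179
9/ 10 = 0.90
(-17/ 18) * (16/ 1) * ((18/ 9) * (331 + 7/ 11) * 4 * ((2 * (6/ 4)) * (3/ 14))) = -1984512/ 77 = -25772.88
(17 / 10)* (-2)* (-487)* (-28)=-231812 / 5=-46362.40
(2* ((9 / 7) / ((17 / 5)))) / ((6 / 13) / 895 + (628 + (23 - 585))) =58175 / 5076778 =0.01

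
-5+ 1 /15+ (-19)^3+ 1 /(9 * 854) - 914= -298905973 /38430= -7777.93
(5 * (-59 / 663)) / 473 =-295 / 313599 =-0.00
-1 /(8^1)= -0.12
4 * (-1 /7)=-4 /7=-0.57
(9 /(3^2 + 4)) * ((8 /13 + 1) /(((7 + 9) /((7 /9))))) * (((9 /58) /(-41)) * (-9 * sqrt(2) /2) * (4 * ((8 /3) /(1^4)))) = 3969 * sqrt(2) /401882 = 0.01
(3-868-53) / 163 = -918 / 163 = -5.63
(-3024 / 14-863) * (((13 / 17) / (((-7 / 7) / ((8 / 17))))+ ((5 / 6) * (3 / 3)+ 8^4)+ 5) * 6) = -7673799445 / 289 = -26552939.26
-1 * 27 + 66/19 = -447/19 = -23.53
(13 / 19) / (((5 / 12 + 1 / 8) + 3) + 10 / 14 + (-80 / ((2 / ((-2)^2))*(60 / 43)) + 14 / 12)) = -0.01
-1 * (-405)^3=66430125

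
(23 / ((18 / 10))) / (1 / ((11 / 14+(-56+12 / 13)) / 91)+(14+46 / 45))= 5681575 / 5934266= 0.96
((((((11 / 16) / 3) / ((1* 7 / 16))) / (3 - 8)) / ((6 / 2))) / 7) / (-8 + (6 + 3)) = -11 / 2205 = -0.00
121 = 121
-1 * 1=-1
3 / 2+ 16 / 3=41 / 6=6.83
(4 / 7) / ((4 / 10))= 10 / 7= 1.43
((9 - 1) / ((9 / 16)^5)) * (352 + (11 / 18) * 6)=50526.65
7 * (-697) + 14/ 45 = -219541/ 45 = -4878.69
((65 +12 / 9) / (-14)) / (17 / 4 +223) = -398 / 19089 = -0.02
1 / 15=0.07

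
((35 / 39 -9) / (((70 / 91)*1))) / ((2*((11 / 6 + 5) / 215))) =-6794 / 41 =-165.71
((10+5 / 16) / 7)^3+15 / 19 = 106424295 / 26693632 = 3.99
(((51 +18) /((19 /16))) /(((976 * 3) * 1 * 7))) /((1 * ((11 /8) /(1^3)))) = 184 /89243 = 0.00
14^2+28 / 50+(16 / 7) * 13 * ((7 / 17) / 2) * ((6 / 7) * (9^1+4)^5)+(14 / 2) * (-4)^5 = 5771430766 / 2975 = 1939976.73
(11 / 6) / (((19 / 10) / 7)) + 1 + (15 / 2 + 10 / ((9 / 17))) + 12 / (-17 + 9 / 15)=468497 / 14022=33.41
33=33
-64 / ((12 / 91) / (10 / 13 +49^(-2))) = -384368 / 1029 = -373.54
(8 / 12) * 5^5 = 6250 / 3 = 2083.33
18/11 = 1.64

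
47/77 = 0.61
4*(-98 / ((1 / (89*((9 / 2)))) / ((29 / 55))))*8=-36423072 / 55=-662237.67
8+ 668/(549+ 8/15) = 75964/8243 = 9.22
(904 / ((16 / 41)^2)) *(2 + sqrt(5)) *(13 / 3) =2469389 / 48 + 2469389 *sqrt(5) / 96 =108963.54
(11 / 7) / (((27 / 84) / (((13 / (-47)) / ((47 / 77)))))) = -44044 / 19881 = -2.22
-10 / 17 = -0.59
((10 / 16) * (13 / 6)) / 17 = 65 / 816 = 0.08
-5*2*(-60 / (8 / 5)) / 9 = 125 / 3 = 41.67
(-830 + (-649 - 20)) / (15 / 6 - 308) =4.91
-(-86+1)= 85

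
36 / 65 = 0.55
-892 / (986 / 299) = -270.49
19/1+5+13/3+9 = 112/3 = 37.33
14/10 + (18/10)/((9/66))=73/5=14.60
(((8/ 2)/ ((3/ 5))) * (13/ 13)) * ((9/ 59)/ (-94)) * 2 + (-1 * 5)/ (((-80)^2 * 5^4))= -48002773/ 2218400000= -0.02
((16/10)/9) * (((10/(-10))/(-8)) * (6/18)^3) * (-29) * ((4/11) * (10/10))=-116/13365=-0.01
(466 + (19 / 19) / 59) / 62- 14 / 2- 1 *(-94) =345741 / 3658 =94.52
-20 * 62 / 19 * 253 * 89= -27921080 / 19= -1469530.53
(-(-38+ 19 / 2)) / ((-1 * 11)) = -57 / 22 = -2.59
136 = 136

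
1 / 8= 0.12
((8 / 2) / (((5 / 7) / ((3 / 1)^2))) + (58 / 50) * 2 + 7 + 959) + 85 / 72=1835821 / 1800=1019.90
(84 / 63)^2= 16 / 9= 1.78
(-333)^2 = 110889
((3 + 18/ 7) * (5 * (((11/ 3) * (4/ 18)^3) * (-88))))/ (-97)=503360/ 494991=1.02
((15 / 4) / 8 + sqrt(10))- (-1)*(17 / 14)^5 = 6.27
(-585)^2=342225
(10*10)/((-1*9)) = -100/9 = -11.11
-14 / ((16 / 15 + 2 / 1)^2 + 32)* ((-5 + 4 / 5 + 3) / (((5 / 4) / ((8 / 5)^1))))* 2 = 12096 / 11645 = 1.04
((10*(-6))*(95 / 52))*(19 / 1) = -27075 / 13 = -2082.69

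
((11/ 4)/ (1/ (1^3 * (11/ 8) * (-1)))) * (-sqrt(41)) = 121 * sqrt(41)/ 32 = 24.21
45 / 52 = 0.87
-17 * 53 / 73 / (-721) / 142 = 901 / 7473886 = 0.00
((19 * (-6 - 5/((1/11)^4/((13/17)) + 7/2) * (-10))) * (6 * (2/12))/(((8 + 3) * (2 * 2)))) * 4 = 41948618/2931203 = 14.31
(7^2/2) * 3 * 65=9555/2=4777.50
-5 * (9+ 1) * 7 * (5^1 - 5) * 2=0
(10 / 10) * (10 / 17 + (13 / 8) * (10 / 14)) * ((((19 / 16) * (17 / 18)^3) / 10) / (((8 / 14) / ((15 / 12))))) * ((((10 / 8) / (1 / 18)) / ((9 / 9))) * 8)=5079175 / 73728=68.89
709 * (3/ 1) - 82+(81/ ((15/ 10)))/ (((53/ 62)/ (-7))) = 1602.81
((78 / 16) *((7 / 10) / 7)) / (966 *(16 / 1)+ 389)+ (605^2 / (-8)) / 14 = -1812395647 / 554575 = -3268.08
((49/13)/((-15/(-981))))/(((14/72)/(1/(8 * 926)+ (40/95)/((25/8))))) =170.98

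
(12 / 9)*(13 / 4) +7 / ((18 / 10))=74 / 9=8.22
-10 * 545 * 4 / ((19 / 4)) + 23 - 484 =-95959 / 19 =-5050.47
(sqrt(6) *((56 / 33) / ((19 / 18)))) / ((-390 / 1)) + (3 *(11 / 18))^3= 1331 / 216 - 56 *sqrt(6) / 13585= 6.15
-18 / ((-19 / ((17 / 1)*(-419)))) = -128214 / 19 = -6748.11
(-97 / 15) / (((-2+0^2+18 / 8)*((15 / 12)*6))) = -776 / 225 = -3.45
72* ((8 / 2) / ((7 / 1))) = 288 / 7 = 41.14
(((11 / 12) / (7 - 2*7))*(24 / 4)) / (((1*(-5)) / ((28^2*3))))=1848 / 5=369.60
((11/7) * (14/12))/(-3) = -11/18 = -0.61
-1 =-1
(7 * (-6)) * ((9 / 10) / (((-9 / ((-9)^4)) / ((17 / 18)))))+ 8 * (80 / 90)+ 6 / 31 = 72630967 / 2790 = 26032.60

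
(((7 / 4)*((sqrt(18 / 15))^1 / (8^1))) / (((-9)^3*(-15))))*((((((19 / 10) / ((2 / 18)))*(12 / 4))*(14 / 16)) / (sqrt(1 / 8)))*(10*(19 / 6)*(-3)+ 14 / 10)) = -12103*sqrt(15) / 180000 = -0.26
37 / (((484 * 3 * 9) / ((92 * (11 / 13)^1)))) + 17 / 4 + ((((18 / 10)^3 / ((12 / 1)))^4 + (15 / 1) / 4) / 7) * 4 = 2806224193322261 / 422296875000000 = 6.65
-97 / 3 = -32.33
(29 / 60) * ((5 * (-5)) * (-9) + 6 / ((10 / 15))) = 1131 / 10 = 113.10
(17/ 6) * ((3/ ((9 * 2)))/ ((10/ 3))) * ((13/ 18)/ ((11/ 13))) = 2873/ 23760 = 0.12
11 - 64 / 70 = 353 / 35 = 10.09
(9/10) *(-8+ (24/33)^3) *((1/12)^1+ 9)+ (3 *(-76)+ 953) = 662.74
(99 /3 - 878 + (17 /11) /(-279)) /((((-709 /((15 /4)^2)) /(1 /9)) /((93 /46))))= 32416525 /8610096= 3.76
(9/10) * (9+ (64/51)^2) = 5501/578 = 9.52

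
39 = 39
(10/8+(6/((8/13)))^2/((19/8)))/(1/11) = 454.04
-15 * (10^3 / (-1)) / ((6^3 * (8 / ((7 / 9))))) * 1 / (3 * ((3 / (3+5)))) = 4375 / 729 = 6.00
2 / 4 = 1 / 2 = 0.50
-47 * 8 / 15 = -376 / 15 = -25.07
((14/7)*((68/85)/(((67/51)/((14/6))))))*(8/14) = 544/335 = 1.62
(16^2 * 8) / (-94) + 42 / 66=-10935 / 517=-21.15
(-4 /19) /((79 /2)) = -8 /1501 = -0.01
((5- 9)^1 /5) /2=-2 /5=-0.40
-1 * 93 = -93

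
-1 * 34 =-34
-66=-66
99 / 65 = 1.52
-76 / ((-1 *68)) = 19 / 17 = 1.12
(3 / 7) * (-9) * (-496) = 13392 / 7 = 1913.14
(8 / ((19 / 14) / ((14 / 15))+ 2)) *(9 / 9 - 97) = -150528 / 677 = -222.35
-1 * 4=-4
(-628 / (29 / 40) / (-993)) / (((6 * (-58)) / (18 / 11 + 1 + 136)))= -0.35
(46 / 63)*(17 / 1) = 782 / 63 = 12.41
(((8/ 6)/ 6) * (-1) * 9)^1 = -2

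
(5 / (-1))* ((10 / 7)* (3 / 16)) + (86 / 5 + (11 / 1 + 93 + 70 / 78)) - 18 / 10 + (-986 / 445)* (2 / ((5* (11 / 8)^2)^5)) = 9370947530102076686123 / 78775200691312125000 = 118.96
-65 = -65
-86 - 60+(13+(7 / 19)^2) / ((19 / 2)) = -144.62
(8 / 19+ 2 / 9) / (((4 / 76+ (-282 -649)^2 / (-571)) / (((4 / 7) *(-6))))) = 31405 / 21614103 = 0.00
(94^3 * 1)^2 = 689869781056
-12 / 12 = -1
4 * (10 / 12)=3.33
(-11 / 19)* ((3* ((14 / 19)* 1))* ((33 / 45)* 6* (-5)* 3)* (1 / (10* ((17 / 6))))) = 91476 / 30685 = 2.98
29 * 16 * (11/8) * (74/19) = 47212/19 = 2484.84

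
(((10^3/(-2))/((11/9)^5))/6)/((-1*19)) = 4920750/3059969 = 1.61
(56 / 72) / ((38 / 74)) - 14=-2135 / 171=-12.49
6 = 6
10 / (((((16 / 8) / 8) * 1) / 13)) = 520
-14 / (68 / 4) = -14 / 17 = -0.82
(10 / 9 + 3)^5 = 69343957 / 59049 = 1174.35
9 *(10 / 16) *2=45 / 4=11.25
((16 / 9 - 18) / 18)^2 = 5329 / 6561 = 0.81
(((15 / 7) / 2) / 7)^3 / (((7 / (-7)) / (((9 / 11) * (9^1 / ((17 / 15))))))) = -4100625 / 176002904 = -0.02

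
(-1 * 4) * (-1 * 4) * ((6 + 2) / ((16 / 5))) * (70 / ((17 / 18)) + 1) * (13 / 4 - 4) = -38310 / 17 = -2253.53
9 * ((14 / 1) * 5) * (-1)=-630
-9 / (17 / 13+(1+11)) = -117 / 173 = -0.68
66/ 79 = 0.84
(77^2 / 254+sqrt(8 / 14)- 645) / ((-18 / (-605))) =-95530105 / 4572+605 *sqrt(7) / 63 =-20869.19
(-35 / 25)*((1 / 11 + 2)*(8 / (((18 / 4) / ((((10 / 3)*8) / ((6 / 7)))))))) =-144256 / 891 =-161.90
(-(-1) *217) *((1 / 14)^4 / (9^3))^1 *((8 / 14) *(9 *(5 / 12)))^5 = 0.00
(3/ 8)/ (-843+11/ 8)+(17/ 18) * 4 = 228895/ 60597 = 3.78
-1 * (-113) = 113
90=90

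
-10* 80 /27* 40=-32000 /27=-1185.19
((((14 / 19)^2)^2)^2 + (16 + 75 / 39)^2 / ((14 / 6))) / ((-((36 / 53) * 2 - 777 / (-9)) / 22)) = -9681791755240778910 / 280136552445624329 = -34.56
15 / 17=0.88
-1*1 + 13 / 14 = -1 / 14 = -0.07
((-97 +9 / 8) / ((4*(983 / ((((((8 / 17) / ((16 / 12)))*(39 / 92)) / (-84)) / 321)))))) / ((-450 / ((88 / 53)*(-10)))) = 109681 / 21971031899040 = 0.00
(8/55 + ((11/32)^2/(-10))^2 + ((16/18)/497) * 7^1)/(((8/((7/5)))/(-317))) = -8.77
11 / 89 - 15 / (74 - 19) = -146 / 979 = -0.15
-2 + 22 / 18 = -7 / 9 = -0.78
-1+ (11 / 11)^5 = 0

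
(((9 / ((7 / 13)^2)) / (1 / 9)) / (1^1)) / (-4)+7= -62.84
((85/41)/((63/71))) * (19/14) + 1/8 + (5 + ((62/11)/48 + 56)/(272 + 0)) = 3679633157/432786816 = 8.50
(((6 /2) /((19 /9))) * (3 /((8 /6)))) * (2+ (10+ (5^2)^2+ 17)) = 2091.08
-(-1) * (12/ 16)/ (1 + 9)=3/ 40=0.08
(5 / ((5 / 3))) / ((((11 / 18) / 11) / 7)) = 378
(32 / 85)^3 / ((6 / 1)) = 16384 / 1842375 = 0.01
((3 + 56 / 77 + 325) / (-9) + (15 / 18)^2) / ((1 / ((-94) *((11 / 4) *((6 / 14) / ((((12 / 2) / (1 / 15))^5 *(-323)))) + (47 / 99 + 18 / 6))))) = 64821546168209272451 / 5538748960800000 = 11703.28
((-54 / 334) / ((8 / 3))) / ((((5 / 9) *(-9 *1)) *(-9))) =-9 / 6680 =-0.00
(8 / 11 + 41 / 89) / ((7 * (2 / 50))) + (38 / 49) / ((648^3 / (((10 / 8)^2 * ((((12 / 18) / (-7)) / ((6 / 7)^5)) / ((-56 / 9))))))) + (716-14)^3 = 345948412.24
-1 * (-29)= 29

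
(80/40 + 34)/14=18/7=2.57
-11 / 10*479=-5269 / 10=-526.90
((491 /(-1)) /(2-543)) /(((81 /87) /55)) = 783145 /14607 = 53.61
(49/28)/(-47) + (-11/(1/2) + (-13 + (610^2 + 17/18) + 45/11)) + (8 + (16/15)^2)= 173128421933/465300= 372079.14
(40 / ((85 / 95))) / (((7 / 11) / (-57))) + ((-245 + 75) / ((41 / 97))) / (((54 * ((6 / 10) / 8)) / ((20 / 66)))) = -52615718360 / 13041567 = -4034.46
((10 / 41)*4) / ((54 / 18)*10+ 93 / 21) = 280 / 9881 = 0.03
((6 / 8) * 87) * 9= 2349 / 4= 587.25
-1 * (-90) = 90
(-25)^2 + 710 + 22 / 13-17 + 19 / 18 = 1320.75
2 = 2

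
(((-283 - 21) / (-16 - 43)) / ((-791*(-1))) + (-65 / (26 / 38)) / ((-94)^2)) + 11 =4534292713 / 412367284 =11.00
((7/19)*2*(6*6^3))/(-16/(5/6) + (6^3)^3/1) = 945/9972701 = 0.00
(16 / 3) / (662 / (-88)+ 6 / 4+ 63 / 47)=-33088 / 29049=-1.14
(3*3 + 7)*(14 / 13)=224 / 13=17.23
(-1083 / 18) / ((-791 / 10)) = 1805 / 2373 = 0.76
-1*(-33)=33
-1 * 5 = -5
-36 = -36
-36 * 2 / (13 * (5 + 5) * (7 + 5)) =-3 / 65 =-0.05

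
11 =11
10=10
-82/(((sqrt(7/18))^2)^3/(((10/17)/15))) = -318816/5831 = -54.68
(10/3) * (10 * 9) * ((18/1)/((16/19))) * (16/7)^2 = 1641600/49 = 33502.04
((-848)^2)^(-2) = 1/517110562816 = 0.00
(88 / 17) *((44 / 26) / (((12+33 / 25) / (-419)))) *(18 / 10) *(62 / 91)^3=-966639301760 / 6161950067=-156.87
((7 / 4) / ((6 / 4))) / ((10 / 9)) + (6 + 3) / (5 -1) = 33 / 10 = 3.30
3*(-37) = -111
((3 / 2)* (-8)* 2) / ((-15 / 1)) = 8 / 5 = 1.60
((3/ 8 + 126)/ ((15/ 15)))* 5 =5055/ 8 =631.88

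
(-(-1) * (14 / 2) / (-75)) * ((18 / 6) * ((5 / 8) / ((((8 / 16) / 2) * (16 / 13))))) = -91 / 160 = -0.57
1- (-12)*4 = 49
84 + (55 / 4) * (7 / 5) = 413 / 4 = 103.25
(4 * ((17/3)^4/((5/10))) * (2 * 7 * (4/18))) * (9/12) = 4677176/243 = 19247.64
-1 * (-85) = 85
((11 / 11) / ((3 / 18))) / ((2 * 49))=3 / 49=0.06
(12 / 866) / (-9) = -2 / 1299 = -0.00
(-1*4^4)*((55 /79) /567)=-14080 /44793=-0.31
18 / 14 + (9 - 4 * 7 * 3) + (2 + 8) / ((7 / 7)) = -446 / 7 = -63.71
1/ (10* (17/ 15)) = 3/ 34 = 0.09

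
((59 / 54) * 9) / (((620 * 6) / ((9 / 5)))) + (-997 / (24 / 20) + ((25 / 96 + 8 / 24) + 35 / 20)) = -61639271 / 74400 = -828.48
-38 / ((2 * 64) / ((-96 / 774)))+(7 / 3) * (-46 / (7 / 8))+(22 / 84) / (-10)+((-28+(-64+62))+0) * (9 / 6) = -756967 / 4515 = -167.66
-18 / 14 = -9 / 7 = -1.29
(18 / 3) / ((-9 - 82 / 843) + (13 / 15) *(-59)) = -1405 / 14104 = -0.10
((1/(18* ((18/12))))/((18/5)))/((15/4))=2/729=0.00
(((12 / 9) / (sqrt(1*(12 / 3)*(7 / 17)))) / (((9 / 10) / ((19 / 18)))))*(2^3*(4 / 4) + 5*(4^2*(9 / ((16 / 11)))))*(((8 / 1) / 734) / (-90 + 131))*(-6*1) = -764560*sqrt(119) / 8531649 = -0.98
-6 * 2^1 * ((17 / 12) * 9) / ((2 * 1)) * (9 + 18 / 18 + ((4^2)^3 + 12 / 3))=-314415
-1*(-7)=7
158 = 158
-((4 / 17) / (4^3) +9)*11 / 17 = -26939 / 4624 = -5.83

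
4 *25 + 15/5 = 103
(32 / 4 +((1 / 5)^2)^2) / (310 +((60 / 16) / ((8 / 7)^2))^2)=327745536 / 13035240625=0.03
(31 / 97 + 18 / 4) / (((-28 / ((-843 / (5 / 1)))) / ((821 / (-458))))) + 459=1012502643 / 2487856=406.98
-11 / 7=-1.57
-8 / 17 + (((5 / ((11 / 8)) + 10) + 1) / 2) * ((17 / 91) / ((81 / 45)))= 12643 / 43758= 0.29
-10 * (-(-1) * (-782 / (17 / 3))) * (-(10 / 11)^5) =-856.87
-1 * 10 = -10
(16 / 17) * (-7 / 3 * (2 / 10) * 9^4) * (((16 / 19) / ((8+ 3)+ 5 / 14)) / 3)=-6096384 / 85595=-71.22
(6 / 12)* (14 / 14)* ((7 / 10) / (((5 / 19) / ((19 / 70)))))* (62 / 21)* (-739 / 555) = -8270149 / 5827500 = -1.42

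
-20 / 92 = -5 / 23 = -0.22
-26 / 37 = -0.70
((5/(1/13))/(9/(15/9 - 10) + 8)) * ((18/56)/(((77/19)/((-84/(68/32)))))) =-29.45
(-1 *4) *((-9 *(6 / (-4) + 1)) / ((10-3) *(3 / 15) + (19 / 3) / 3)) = -5.13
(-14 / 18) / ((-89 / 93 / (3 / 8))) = 217 / 712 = 0.30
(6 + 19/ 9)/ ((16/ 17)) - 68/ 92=26095/ 3312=7.88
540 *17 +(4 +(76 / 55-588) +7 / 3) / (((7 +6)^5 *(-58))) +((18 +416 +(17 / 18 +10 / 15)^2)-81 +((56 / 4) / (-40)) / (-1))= 914863357019341 / 95938398270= 9535.95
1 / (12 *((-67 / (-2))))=1 / 402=0.00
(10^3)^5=1000000000000000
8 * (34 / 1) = 272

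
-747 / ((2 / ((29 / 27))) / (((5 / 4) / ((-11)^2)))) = -12035 / 2904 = -4.14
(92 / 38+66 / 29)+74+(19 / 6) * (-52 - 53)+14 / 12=-417608 / 1653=-252.64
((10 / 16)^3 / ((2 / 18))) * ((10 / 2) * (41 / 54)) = 25625 / 3072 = 8.34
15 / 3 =5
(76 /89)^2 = 5776 /7921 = 0.73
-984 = -984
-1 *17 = -17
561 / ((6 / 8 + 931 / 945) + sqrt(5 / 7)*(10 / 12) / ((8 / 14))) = 66789360 / 102353 - 8019000*sqrt(35) / 102353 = 189.04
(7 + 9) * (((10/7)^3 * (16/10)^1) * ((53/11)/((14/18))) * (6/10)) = 7326720/26411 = 277.41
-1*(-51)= 51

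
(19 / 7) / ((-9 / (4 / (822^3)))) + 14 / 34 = 61234200019 / 148711629402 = 0.41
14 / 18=7 / 9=0.78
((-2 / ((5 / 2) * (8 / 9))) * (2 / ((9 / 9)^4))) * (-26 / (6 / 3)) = 23.40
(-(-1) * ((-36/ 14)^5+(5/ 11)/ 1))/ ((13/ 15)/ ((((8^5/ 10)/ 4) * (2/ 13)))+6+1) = -508753010688/ 31836004277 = -15.98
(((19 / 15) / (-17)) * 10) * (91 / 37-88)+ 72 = 85378 / 629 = 135.74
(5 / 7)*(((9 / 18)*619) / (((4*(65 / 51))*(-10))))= -4.34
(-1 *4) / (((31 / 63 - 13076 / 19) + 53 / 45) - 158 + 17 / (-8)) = 191520 / 40538353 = 0.00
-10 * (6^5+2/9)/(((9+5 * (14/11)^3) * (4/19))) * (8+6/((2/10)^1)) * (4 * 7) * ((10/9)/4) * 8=-94157400752800/2081619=-45232773.51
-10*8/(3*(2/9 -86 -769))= 240/7693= 0.03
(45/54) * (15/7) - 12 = -143/14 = -10.21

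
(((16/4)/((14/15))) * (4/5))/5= 24/35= 0.69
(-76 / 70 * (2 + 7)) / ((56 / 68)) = -2907 / 245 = -11.87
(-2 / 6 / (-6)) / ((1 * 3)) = 1 / 54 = 0.02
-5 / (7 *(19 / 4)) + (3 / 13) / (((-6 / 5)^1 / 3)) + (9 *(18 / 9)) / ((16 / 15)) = 223355 / 13832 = 16.15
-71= -71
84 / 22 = 42 / 11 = 3.82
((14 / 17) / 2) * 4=28 / 17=1.65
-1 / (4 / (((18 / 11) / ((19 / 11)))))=-9 / 38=-0.24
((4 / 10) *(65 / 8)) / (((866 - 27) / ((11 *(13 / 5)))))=1859 / 16780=0.11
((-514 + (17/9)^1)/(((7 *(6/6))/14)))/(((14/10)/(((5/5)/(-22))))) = 2095/63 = 33.25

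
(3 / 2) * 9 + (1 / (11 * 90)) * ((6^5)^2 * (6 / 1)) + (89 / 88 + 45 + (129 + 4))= 161327841 / 440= 366654.18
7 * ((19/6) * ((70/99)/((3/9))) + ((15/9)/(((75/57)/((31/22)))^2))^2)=2391430511687/32942250000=72.59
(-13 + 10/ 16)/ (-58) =99/ 464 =0.21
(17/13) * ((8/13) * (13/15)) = 136/195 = 0.70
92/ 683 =0.13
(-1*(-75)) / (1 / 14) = 1050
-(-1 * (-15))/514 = -15/514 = -0.03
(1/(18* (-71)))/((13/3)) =-1/5538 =-0.00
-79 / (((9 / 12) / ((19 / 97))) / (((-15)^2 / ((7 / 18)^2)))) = -145897200 / 4753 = -30695.81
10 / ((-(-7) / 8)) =80 / 7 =11.43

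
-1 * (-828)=828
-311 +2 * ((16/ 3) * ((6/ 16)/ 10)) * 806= 57/ 5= 11.40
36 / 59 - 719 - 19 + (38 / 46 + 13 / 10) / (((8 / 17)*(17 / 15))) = -15923655 / 21712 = -733.40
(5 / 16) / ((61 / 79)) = 395 / 976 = 0.40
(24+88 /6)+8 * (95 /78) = 1888 /39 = 48.41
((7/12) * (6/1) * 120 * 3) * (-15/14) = -1350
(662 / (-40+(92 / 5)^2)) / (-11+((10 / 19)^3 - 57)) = -56758225 / 1736917584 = -0.03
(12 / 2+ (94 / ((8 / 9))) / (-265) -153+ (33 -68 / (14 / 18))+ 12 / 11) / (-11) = 16384131 / 897820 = 18.25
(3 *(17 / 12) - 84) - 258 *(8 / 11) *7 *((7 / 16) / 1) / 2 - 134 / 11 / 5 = -81291 / 220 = -369.50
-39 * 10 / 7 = -390 / 7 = -55.71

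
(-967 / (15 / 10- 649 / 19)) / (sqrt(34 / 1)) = 18373 * sqrt(34) / 21097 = 5.08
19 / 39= 0.49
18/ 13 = 1.38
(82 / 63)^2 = 6724 / 3969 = 1.69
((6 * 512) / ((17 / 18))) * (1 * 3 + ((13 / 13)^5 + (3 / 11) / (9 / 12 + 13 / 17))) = 13596.48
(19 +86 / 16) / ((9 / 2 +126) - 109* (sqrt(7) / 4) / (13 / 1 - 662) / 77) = 18157160086065 / 97210641679667 - 151739445* sqrt(7) / 194421283359334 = 0.19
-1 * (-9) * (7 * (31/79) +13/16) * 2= 40491/632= 64.07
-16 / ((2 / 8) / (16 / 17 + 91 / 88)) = -23640 / 187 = -126.42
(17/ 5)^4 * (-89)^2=661569841/ 625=1058511.75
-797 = -797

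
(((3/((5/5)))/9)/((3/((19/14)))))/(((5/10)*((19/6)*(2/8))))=8/21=0.38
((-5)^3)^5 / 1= -30517578125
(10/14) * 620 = 3100/7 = 442.86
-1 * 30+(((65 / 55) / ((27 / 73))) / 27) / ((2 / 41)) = -442231 / 16038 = -27.57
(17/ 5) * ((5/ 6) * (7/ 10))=119/ 60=1.98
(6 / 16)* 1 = 3 / 8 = 0.38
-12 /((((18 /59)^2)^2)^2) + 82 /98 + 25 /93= -223033892538702991 /1394943342912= -159887.42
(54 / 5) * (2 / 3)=36 / 5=7.20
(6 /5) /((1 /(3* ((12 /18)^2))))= 8 /5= 1.60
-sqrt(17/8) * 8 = -2 * sqrt(34) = -11.66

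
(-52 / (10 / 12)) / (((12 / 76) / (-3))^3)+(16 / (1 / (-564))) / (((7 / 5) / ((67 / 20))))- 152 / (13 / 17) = 184825408 / 455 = 406209.69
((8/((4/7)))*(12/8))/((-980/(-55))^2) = 363/5488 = 0.07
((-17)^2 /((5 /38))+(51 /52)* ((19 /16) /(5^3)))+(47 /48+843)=948601207 /312000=3040.39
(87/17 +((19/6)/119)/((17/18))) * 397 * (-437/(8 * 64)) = -903010245/517888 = -1743.64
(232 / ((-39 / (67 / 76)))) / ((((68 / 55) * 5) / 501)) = -3569291 / 8398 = -425.02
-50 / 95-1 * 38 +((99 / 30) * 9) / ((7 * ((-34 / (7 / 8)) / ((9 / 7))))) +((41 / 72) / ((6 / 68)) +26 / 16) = -298768909 / 9767520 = -30.59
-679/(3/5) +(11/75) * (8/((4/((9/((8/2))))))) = -169651/150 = -1131.01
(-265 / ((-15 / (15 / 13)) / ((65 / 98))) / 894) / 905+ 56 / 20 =222010133 / 79288860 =2.80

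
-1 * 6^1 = -6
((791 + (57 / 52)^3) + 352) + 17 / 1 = 163290473 / 140608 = 1161.32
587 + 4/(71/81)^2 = 2985311/5041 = 592.21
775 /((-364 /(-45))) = 34875 /364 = 95.81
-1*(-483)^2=-233289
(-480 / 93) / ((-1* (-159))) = -160 / 4929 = -0.03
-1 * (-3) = 3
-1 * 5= -5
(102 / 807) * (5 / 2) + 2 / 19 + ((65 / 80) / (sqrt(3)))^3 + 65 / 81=1.33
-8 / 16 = -0.50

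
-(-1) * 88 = 88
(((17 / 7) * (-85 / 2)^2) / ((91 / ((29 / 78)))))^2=12687309705625 / 39499177536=321.20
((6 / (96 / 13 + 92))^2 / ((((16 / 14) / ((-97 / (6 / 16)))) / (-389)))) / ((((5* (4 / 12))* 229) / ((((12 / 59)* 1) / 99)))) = 133914417 / 77527401545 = 0.00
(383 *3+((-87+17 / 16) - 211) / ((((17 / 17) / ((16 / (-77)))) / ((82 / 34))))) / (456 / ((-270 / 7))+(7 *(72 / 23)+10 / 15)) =879145560 / 7287203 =120.64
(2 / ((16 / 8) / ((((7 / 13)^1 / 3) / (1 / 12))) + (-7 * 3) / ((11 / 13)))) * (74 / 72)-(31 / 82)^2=-50976347 / 222638364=-0.23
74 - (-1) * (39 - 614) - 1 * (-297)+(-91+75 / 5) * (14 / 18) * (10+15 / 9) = -24128 / 27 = -893.63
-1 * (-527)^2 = -277729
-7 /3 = -2.33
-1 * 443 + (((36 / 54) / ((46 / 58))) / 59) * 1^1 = -1803395 / 4071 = -442.99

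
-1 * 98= -98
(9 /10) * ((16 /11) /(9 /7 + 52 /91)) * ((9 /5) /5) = 4536 /17875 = 0.25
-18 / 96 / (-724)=3 / 11584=0.00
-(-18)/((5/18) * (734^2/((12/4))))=243/673445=0.00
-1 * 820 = -820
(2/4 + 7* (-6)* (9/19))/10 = -737/380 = -1.94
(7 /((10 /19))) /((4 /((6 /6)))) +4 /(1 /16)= 2693 /40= 67.32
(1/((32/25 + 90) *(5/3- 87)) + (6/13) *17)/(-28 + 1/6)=-178759827/634140416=-0.28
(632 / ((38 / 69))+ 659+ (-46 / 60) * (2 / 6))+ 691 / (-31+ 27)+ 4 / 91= 508414391 / 311220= 1633.62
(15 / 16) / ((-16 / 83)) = -1245 / 256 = -4.86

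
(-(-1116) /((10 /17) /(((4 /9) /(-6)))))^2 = 4443664 /225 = 19749.62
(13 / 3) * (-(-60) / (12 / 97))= 6305 / 3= 2101.67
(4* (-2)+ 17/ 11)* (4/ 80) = -71/ 220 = -0.32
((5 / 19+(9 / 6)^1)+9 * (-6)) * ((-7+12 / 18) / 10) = 397 / 12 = 33.08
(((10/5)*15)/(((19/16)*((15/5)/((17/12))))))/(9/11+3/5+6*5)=4675/12312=0.38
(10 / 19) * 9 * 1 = 90 / 19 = 4.74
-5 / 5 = -1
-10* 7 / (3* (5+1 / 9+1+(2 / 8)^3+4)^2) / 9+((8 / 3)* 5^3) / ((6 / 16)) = 272183370560 / 306215001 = 888.86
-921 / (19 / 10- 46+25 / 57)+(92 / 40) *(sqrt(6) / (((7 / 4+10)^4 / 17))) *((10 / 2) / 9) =50048 *sqrt(6) / 43917129+524970 / 24887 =21.10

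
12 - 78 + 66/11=-60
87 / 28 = 3.11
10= 10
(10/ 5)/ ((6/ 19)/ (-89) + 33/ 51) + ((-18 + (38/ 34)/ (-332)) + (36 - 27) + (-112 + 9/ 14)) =-85695027345/ 730858492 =-117.25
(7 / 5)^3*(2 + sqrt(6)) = 686 / 125 + 343*sqrt(6) / 125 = 12.21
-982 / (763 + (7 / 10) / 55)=-540100 / 419657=-1.29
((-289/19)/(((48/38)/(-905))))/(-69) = -261545/1656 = -157.94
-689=-689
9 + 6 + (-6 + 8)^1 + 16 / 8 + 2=21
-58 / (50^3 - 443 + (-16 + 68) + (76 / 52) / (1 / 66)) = -754 / 1621171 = -0.00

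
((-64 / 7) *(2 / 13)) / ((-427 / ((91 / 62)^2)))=416 / 58621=0.01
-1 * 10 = -10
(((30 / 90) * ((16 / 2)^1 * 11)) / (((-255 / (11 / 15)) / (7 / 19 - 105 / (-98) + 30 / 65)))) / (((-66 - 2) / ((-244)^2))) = 1894614128 / 13491387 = 140.43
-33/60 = -11/20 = -0.55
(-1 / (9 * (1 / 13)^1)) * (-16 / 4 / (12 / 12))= 52 / 9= 5.78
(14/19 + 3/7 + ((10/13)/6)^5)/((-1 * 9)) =-13985166470/107998366203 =-0.13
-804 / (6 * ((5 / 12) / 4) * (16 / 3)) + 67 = -871 / 5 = -174.20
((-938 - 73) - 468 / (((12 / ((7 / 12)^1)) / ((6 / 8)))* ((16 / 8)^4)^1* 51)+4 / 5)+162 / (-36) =-22080327 / 21760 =-1014.72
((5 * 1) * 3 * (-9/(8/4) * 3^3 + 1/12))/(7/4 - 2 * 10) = 99.79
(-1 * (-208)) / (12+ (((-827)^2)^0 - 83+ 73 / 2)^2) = 832 / 8329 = 0.10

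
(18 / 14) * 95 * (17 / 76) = 765 / 28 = 27.32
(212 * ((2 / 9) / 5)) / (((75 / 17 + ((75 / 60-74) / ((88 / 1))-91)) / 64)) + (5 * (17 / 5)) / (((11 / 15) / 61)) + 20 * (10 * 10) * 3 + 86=1940212676531 / 258930045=7493.19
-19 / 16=-1.19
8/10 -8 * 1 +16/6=-68/15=-4.53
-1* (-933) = 933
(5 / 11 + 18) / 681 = 203 / 7491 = 0.03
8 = 8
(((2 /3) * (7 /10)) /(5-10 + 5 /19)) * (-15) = 133 /90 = 1.48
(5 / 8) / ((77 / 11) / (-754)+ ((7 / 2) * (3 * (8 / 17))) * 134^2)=32045 / 4549044388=0.00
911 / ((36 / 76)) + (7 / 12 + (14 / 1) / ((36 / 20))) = 23179 / 12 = 1931.58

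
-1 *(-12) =12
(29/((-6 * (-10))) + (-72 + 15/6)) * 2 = -4141/30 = -138.03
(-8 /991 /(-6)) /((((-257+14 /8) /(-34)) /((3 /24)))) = 68 /3035433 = 0.00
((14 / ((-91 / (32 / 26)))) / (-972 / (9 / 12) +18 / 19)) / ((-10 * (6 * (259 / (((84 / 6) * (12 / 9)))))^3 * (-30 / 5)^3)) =1216 / 10364878072708965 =0.00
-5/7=-0.71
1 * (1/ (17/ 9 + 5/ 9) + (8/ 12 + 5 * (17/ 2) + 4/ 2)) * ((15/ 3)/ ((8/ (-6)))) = -1880/ 11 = -170.91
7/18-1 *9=-155/18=-8.61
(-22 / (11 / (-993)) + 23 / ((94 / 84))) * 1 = 94308 / 47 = 2006.55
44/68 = 11/17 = 0.65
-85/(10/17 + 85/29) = -8381/347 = -24.15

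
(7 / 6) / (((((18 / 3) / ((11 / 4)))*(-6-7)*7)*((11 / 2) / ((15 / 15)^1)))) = -0.00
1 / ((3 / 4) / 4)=16 / 3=5.33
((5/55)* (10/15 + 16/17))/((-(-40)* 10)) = 41/112200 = 0.00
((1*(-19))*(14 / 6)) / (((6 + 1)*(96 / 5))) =-95 / 288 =-0.33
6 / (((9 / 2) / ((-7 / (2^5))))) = -7 / 24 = -0.29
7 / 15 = 0.47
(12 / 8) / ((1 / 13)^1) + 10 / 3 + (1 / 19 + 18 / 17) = 46405 / 1938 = 23.94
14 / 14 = 1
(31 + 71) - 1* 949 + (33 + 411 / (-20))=-16691 / 20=-834.55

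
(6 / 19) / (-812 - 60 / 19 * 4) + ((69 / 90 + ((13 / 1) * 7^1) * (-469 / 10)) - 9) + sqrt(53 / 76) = -502488473 / 117510 + sqrt(1007) / 38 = -4275.30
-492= -492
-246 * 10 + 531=-1929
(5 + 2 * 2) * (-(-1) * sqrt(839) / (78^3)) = sqrt(839) / 52728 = 0.00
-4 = -4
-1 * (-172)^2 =-29584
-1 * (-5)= 5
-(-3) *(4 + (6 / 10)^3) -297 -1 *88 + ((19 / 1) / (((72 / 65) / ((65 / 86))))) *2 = -134065849 / 387000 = -346.42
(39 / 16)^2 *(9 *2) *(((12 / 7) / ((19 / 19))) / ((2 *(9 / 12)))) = 13689 / 112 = 122.22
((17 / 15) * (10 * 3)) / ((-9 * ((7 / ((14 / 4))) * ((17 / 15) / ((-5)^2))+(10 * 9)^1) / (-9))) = 6375 / 16892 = 0.38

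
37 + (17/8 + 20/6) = 1019/24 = 42.46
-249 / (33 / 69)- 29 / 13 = -74770 / 143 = -522.87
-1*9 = -9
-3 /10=-0.30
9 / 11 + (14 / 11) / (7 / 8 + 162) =11839 / 14333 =0.83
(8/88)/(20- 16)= 1/44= 0.02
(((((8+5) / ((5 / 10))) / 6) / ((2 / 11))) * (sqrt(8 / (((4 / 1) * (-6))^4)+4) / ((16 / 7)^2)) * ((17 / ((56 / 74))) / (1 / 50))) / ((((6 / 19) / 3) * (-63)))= -42724825 * sqrt(331778) / 15925248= -1545.32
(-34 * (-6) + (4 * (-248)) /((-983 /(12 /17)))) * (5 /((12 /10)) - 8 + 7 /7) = -570158 /983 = -580.02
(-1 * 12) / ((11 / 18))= -216 / 11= -19.64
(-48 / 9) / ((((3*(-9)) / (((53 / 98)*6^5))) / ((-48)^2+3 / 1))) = 93904128 / 49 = 1916410.78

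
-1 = -1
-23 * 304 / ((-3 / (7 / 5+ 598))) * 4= 5588006.40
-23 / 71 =-0.32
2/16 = 1/8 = 0.12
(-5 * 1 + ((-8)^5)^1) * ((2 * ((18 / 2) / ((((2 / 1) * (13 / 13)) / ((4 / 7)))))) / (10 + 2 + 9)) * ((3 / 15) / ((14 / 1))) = -114.66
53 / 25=2.12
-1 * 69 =-69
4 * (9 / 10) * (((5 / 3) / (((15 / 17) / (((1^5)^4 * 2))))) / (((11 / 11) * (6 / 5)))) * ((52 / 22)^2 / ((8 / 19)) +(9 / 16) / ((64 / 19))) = 28300291 / 185856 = 152.27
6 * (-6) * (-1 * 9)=324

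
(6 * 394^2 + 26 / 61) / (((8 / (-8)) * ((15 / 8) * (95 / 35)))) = -3181718512 / 17385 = -183015.16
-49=-49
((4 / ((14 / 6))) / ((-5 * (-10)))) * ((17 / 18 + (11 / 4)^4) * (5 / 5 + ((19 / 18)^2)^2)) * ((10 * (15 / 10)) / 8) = 900481619 / 107495424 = 8.38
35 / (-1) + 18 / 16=-271 / 8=-33.88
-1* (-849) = 849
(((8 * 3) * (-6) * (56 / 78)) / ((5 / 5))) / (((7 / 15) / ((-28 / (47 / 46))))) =3709440 / 611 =6071.10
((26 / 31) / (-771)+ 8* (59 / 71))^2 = 127225450889476 / 2879710574841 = 44.18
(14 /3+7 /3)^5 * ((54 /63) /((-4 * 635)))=-7203 /1270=-5.67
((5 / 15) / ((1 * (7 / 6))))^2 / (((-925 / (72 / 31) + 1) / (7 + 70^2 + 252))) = -212256 / 200221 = -1.06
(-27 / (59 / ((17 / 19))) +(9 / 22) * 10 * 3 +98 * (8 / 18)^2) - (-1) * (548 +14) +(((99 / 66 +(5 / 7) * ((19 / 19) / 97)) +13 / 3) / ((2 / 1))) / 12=6439734091289 / 10851082704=593.46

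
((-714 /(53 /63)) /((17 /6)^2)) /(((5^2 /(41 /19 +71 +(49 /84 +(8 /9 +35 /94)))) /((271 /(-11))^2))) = -192511.31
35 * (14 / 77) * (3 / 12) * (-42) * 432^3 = -59256852480 / 11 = -5386986589.09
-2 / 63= -0.03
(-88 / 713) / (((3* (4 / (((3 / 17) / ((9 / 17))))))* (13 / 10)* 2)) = -110 / 83421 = -0.00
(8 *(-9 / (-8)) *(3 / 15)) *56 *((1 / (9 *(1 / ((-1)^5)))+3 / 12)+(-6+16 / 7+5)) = 718 / 5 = 143.60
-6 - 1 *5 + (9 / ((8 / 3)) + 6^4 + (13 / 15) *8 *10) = 1357.71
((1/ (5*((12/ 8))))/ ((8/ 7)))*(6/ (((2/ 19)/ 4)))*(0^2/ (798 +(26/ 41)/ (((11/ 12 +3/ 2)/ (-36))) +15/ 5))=0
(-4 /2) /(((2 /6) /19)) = -114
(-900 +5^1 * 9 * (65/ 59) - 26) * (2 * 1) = -103418/ 59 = -1752.85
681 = 681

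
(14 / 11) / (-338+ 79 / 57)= -114 / 30151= -0.00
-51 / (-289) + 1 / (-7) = 4 / 119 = 0.03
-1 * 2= -2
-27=-27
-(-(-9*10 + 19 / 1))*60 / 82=-2130 / 41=-51.95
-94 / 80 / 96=-47 / 3840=-0.01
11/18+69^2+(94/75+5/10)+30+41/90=239691/50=4793.82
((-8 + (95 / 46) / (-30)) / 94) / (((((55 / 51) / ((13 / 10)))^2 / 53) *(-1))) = 17294256213 / 2616020000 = 6.61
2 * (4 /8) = 1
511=511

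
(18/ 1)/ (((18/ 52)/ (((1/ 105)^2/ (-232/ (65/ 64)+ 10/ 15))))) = -338/ 16322145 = -0.00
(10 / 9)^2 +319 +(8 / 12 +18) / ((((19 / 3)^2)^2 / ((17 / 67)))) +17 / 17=227195894164 / 707252067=321.24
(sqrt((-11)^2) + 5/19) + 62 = 1392/19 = 73.26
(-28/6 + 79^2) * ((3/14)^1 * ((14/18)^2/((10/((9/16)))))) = 130963/2880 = 45.47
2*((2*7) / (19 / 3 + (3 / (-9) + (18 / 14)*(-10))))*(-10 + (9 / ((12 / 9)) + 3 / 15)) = 12.45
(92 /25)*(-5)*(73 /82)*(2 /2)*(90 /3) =-20148 /41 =-491.41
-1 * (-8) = 8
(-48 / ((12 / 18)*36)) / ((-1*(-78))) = -1 / 39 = -0.03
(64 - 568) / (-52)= 126 / 13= 9.69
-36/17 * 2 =-72/17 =-4.24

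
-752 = -752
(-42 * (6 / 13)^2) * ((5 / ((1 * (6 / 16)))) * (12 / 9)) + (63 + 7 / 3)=-47516 / 507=-93.72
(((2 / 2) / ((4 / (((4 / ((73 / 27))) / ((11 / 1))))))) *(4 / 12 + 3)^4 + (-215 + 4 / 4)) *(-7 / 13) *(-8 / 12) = -7077364 / 93951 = -75.33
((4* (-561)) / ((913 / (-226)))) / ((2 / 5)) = 115260 / 83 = 1388.67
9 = 9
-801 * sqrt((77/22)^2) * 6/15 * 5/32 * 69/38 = -386883/1216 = -318.16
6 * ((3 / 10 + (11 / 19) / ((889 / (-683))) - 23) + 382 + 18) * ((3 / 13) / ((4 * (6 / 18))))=1718674551 / 4391660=391.35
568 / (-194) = -2.93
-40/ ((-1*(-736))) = -5/ 92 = -0.05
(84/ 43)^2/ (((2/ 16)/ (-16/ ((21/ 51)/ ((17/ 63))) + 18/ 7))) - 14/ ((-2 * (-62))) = -27709583/ 114638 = -241.71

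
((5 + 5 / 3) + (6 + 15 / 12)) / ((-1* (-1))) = 167 / 12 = 13.92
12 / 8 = 3 / 2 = 1.50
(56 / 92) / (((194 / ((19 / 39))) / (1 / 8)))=133 / 696072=0.00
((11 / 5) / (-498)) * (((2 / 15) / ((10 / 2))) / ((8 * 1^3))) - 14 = -10458011 / 747000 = -14.00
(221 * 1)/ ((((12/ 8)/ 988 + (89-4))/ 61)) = 26638456/ 167963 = 158.60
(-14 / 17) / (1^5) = -14 / 17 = -0.82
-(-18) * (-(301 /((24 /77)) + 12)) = -70395 /4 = -17598.75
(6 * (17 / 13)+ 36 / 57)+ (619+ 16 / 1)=158939 / 247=643.48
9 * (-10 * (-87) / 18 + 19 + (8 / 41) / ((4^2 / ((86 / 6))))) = 49821 / 82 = 607.57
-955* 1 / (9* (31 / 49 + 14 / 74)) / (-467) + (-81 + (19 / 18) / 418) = -247139611 / 3061652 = -80.72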